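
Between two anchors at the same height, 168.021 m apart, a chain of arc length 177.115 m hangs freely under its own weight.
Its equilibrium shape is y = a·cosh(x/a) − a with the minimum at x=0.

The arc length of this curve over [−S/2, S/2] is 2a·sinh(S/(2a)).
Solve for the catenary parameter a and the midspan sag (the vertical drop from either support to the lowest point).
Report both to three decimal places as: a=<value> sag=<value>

a=148.604 sag=24.386

seed: a₀ = √(S³/(24(L−S))) = √(168.021³/(24·9.094)) = 147.421984
iter 1: u=0.569864  f(a)=+1.488e-01  f'(a)=-1.274e-01  a ← 147.421984 − (+1.488e-01/-1.274e-01) = 148.589778
iter 2: u=0.565385  f(a)=+1.787e-03  f'(a)=-1.244e-01  a ← 148.589778 − (+1.787e-03/-1.244e-01) = 148.604143
iter 3: u=0.565331  f(a)=+2.645e-07  f'(a)=-1.243e-01  a ← 148.604143 − (+2.645e-07/-1.243e-01) = 148.604145
iter 4: u=0.565331  f(a)=+5.684e-14  f'(a)=-1.243e-01  a ← 148.604145 − (+5.684e-14/-1.243e-01) = 148.604145
converged: |Δa| < 1e-12 after 4 iterations
sag = a·(cosh(S/(2a)) − 1) = 148.604145·(cosh(0.565331) − 1) = 24.386094
T_max/T_min = cosh(S/(2a)) = 1.164101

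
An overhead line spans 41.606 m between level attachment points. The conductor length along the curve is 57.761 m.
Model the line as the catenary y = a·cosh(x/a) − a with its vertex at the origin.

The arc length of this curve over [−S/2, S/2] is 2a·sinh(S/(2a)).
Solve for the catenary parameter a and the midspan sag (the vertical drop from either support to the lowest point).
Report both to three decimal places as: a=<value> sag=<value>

a=14.361 sag=17.893

seed: a₀ = √(S³/(24(L−S))) = √(41.606³/(24·16.155)) = 13.629341
iter 1: u=1.526339  f(a)=+1.990e+00  f'(a)=-2.971e+00  a ← 13.629341 − (+1.990e+00/-2.971e+00) = 14.299057
iter 2: u=1.454851  f(a)=+1.561e-01  f'(a)=-2.522e+00  a ← 14.299057 − (+1.561e-01/-2.522e+00) = 14.360945
iter 3: u=1.448582  f(a)=+1.141e-03  f'(a)=-2.485e+00  a ← 14.360945 − (+1.141e-03/-2.485e+00) = 14.361404
iter 4: u=1.448535  f(a)=+6.191e-08  f'(a)=-2.485e+00  a ← 14.361404 − (+6.191e-08/-2.485e+00) = 14.361404
iter 5: u=1.448535  f(a)=+1.421e-14  f'(a)=-2.485e+00  a ← 14.361404 − (+1.421e-14/-2.485e+00) = 14.361404
converged: |Δa| < 1e-12 after 5 iterations
sag = a·(cosh(S/(2a)) − 1) = 14.361404·(cosh(1.448535) − 1) = 17.892793
T_max/T_min = cosh(S/(2a)) = 2.245894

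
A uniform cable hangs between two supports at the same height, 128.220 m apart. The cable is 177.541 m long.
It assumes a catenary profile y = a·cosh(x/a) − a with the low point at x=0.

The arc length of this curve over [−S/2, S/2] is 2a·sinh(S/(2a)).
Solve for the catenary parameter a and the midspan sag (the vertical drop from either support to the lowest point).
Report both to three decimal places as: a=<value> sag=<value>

a=44.447 sag=54.829

seed: a₀ = √(S³/(24(L−S))) = √(128.220³/(24·49.321)) = 42.199966
iter 1: u=1.519196  f(a)=+6.015e+00  f'(a)=-2.923e+00  a ← 42.199966 − (+6.015e+00/-2.923e+00) = 44.257347
iter 2: u=1.448573  f(a)=+4.678e-01  f'(a)=-2.485e+00  a ← 44.257347 − (+4.678e-01/-2.485e+00) = 44.445621
iter 3: u=1.442437  f(a)=+3.358e-03  f'(a)=-2.449e+00  a ← 44.445621 − (+3.358e-03/-2.449e+00) = 44.446992
iter 4: u=1.442392  f(a)=+1.757e-07  f'(a)=-2.449e+00  a ← 44.446992 − (+1.757e-07/-2.449e+00) = 44.446992
iter 5: u=1.442392  f(a)=+2.842e-14  f'(a)=-2.449e+00  a ← 44.446992 − (+2.842e-14/-2.449e+00) = 44.446992
converged: |Δa| < 1e-12 after 5 iterations
sag = a·(cosh(S/(2a)) − 1) = 44.446992·(cosh(1.442392) − 1) = 54.829071
T_max/T_min = cosh(S/(2a)) = 2.233583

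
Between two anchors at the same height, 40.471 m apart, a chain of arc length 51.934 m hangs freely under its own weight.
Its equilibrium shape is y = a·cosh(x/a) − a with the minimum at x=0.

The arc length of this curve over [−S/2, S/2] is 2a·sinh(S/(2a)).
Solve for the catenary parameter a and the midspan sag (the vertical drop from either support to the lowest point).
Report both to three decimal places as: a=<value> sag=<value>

seed: a₀ = √(S³/(24(L−S))) = √(40.471³/(24·11.463)) = 15.522481
iter 1: u=1.303625  f(a)=+1.014e+00  f'(a)=-1.744e+00  a ← 15.522481 − (+1.014e+00/-1.744e+00) = 16.104235
iter 2: u=1.256533  f(a)=+5.982e-02  f'(a)=-1.544e+00  a ← 16.104235 − (+5.982e-02/-1.544e+00) = 16.142986
iter 3: u=1.253517  f(a)=+2.368e-04  f'(a)=-1.531e+00  a ← 16.142986 − (+2.368e-04/-1.531e+00) = 16.143141
iter 4: u=1.253505  f(a)=+3.744e-09  f'(a)=-1.531e+00  a ← 16.143141 − (+3.744e-09/-1.531e+00) = 16.143141
iter 5: u=1.253505  f(a)=+0.000e+00  f'(a)=-1.531e+00  a ← 16.143141 − (+0.000e+00/-1.531e+00) = 16.143141
converged: |Δa| < 1e-12 after 5 iterations
sag = a·(cosh(S/(2a)) − 1) = 16.143141·(cosh(1.253505) − 1) = 14.432766
T_max/T_min = cosh(S/(2a)) = 1.894049

a=16.143 sag=14.433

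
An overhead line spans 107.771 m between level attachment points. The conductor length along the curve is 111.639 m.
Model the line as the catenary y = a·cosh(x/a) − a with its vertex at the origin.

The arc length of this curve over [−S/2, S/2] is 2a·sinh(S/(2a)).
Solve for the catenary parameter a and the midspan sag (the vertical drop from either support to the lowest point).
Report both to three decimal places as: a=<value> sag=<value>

a=116.739 sag=12.659

seed: a₀ = √(S³/(24(L−S))) = √(107.771³/(24·3.868)) = 116.119195
iter 1: u=0.464053  f(a)=+4.186e-02  f'(a)=-6.807e-02  a ← 116.119195 − (+4.186e-02/-6.807e-02) = 116.734207
iter 2: u=0.461608  f(a)=+3.349e-04  f'(a)=-6.698e-02  a ← 116.734207 − (+3.349e-04/-6.698e-02) = 116.739207
iter 3: u=0.461589  f(a)=+2.182e-08  f'(a)=-6.697e-02  a ← 116.739207 − (+2.182e-08/-6.697e-02) = 116.739207
iter 4: u=0.461589  f(a)=+1.421e-14  f'(a)=-6.697e-02  a ← 116.739207 − (+1.421e-14/-6.697e-02) = 116.739207
converged: |Δa| < 1e-12 after 4 iterations
sag = a·(cosh(S/(2a)) − 1) = 116.739207·(cosh(0.461589) − 1) = 12.658857
T_max/T_min = cosh(S/(2a)) = 1.108437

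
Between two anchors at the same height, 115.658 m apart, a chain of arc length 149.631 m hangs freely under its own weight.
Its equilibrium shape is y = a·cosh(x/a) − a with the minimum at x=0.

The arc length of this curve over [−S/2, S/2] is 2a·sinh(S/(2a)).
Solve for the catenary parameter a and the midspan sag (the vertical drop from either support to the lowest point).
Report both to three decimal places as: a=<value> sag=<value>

seed: a₀ = √(S³/(24(L−S))) = √(115.658³/(24·33.973)) = 43.560308
iter 1: u=1.327562  f(a)=+3.122e+00  f'(a)=-1.853e+00  a ← 43.560308 − (+3.122e+00/-1.853e+00) = 45.245770
iter 2: u=1.278108  f(a)=+1.904e-01  f'(a)=-1.633e+00  a ← 45.245770 − (+1.904e-01/-1.633e+00) = 45.362352
iter 3: u=1.274824  f(a)=+8.093e-04  f'(a)=-1.619e+00  a ← 45.362352 − (+8.093e-04/-1.619e+00) = 45.362852
iter 4: u=1.274810  f(a)=+1.476e-08  f'(a)=-1.619e+00  a ← 45.362852 − (+1.476e-08/-1.619e+00) = 45.362852
iter 5: u=1.274810  f(a)=+2.842e-14  f'(a)=-1.619e+00  a ← 45.362852 − (+2.842e-14/-1.619e+00) = 45.362852
converged: |Δa| < 1e-12 after 5 iterations
sag = a·(cosh(S/(2a)) − 1) = 45.362852·(cosh(1.274810) − 1) = 42.130847
T_max/T_min = cosh(S/(2a)) = 1.928752

a=45.363 sag=42.131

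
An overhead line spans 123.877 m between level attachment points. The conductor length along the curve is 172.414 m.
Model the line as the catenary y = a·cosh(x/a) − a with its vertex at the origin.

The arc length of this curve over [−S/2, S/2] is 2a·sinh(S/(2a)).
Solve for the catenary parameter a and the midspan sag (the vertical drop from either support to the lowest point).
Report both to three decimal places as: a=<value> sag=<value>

seed: a₀ = √(S³/(24(L−S))) = √(123.877³/(24·48.537)) = 40.396518
iter 1: u=1.533263  f(a)=+6.035e+00  f'(a)=-3.018e+00  a ← 40.396518 − (+6.035e+00/-3.018e+00) = 42.396602
iter 2: u=1.460931  f(a)=+4.772e-01  f'(a)=-2.558e+00  a ← 42.396602 − (+4.772e-01/-2.558e+00) = 42.583177
iter 3: u=1.454530  f(a)=+3.549e-03  f'(a)=-2.520e+00  a ← 42.583177 − (+3.549e-03/-2.520e+00) = 42.584585
iter 4: u=1.454482  f(a)=+1.995e-07  f'(a)=-2.519e+00  a ← 42.584585 − (+1.995e-07/-2.519e+00) = 42.584585
iter 5: u=1.454482  f(a)=+0.000e+00  f'(a)=-2.519e+00  a ← 42.584585 − (+0.000e+00/-2.519e+00) = 42.584585
converged: |Δa| < 1e-12 after 5 iterations
sag = a·(cosh(S/(2a)) − 1) = 42.584585·(cosh(1.454482) − 1) = 53.566825
T_max/T_min = cosh(S/(2a)) = 2.257892

a=42.585 sag=53.567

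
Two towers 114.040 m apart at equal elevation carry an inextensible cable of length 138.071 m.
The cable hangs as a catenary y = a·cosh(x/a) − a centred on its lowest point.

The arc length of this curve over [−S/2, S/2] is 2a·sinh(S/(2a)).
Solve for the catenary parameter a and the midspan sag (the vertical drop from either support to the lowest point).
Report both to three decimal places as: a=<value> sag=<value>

a=52.241 sag=34.333

seed: a₀ = √(S³/(24(L−S))) = √(114.040³/(24·24.031)) = 50.710077
iter 1: u=1.124431  f(a)=+1.566e+00  f'(a)=-1.073e+00  a ← 50.710077 − (+1.566e+00/-1.073e+00) = 52.169069
iter 2: u=1.092985  f(a)=+7.011e-02  f'(a)=-9.790e-01  a ← 52.169069 − (+7.011e-02/-9.790e-01) = 52.240688
iter 3: u=1.091486  f(a)=+1.552e-04  f'(a)=-9.747e-01  a ← 52.240688 − (+1.552e-04/-9.747e-01) = 52.240847
iter 4: u=1.091483  f(a)=+7.641e-10  f'(a)=-9.746e-01  a ← 52.240847 − (+7.641e-10/-9.746e-01) = 52.240847
iter 5: u=1.091483  f(a)=+0.000e+00  f'(a)=-9.746e-01  a ← 52.240847 − (+0.000e+00/-9.746e-01) = 52.240847
converged: |Δa| < 1e-12 after 5 iterations
sag = a·(cosh(S/(2a)) − 1) = 52.240847·(cosh(1.091483) − 1) = 34.332858
T_max/T_min = cosh(S/(2a)) = 1.657203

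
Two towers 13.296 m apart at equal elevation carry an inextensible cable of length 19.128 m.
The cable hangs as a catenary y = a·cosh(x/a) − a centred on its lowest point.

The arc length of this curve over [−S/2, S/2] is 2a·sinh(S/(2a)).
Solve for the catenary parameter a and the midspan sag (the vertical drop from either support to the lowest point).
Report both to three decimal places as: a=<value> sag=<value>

seed: a₀ = √(S³/(24(L−S))) = √(13.296³/(24·5.832)) = 4.097954
iter 1: u=1.622273  f(a)=+8.173e-01  f'(a)=-3.669e+00  a ← 4.097954 − (+8.173e-01/-3.669e+00) = 4.320696
iter 2: u=1.538641  f(a)=+7.137e-02  f'(a)=-3.054e+00  a ← 4.320696 − (+7.137e-02/-3.054e+00) = 4.344065
iter 3: u=1.530364  f(a)=+6.592e-04  f'(a)=-2.998e+00  a ← 4.344065 − (+6.592e-04/-2.998e+00) = 4.344285
iter 4: u=1.530287  f(a)=+5.739e-08  f'(a)=-2.997e+00  a ← 4.344285 − (+5.739e-08/-2.997e+00) = 4.344285
iter 5: u=1.530287  f(a)=-7.105e-15  f'(a)=-2.997e+00  a ← 4.344285 − (-7.105e-15/-2.997e+00) = 4.344285
converged: |Δa| < 1e-12 after 5 iterations
sag = a·(cosh(S/(2a)) − 1) = 4.344285·(cosh(1.530287) − 1) = 6.160139
T_max/T_min = cosh(S/(2a)) = 2.417987

a=4.344 sag=6.160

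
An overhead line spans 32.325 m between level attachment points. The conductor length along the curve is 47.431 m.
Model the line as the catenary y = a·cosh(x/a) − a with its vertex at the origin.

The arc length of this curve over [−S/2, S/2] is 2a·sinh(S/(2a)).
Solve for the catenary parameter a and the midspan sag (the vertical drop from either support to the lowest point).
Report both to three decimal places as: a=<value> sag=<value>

seed: a₀ = √(S³/(24(L−S))) = √(32.325³/(24·15.106)) = 9.652225
iter 1: u=1.674484  f(a)=+2.265e+00  f'(a)=-4.100e+00  a ← 9.652225 − (+2.265e+00/-4.100e+00) = 10.204580
iter 2: u=1.583848  f(a)=+2.090e-01  f'(a)=-3.376e+00  a ← 10.204580 − (+2.090e-01/-3.376e+00) = 10.266482
iter 3: u=1.574298  f(a)=+2.178e-03  f'(a)=-3.306e+00  a ← 10.266482 − (+2.178e-03/-3.306e+00) = 10.267140
iter 4: u=1.574197  f(a)=+2.421e-07  f'(a)=-3.305e+00  a ← 10.267140 − (+2.421e-07/-3.305e+00) = 10.267140
iter 5: u=1.574197  f(a)=+7.105e-15  f'(a)=-3.305e+00  a ← 10.267140 − (+7.105e-15/-3.305e+00) = 10.267140
converged: |Δa| < 1e-12 after 5 iterations
sag = a·(cosh(S/(2a)) − 1) = 10.267140·(cosh(1.574197) − 1) = 15.575443
T_max/T_min = cosh(S/(2a)) = 2.517019

a=10.267 sag=15.575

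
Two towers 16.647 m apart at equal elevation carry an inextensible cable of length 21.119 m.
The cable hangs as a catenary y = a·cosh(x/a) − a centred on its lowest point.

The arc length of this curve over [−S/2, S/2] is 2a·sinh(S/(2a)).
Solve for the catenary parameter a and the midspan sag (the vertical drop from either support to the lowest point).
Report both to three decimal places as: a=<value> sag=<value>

a=6.805 sag=5.757

seed: a₀ = √(S³/(24(L−S))) = √(16.647³/(24·4.472)) = 6.556128
iter 1: u=1.269575  f(a)=+3.745e-01  f'(a)=-1.597e+00  a ← 6.556128 − (+3.745e-01/-1.597e+00) = 6.790639
iter 2: u=1.225731  f(a)=+2.103e-02  f'(a)=-1.422e+00  a ← 6.790639 − (+2.103e-02/-1.422e+00) = 6.805428
iter 3: u=1.223068  f(a)=+7.508e-05  f'(a)=-1.412e+00  a ← 6.805428 − (+7.508e-05/-1.412e+00) = 6.805481
iter 4: u=1.223058  f(a)=+9.639e-10  f'(a)=-1.412e+00  a ← 6.805481 − (+9.639e-10/-1.412e+00) = 6.805481
iter 5: u=1.223058  f(a)=+3.553e-15  f'(a)=-1.412e+00  a ← 6.805481 − (+3.553e-15/-1.412e+00) = 6.805481
converged: |Δa| < 1e-12 after 5 iterations
sag = a·(cosh(S/(2a)) − 1) = 6.805481·(cosh(1.223058) − 1) = 5.757067
T_max/T_min = cosh(S/(2a)) = 1.845946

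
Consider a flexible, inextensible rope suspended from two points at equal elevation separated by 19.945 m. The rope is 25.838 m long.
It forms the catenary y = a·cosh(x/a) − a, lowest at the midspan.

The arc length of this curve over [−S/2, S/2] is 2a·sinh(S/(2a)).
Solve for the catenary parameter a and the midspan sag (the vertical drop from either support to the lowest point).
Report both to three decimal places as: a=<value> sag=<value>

a=7.802 sag=7.290

seed: a₀ = √(S³/(24(L−S))) = √(19.945³/(24·5.893)) = 7.489921
iter 1: u=1.331456  f(a)=+5.449e-01  f'(a)=-1.871e+00  a ← 7.489921 − (+5.449e-01/-1.871e+00) = 7.781213
iter 2: u=1.281613  f(a)=+3.340e-02  f'(a)=-1.648e+00  a ← 7.781213 − (+3.340e-02/-1.648e+00) = 7.801484
iter 3: u=1.278282  f(a)=+1.436e-04  f'(a)=-1.634e+00  a ← 7.801484 − (+1.436e-04/-1.634e+00) = 7.801572
iter 4: u=1.278268  f(a)=+2.681e-09  f'(a)=-1.634e+00  a ← 7.801572 − (+2.681e-09/-1.634e+00) = 7.801572
iter 5: u=1.278268  f(a)=-3.553e-15  f'(a)=-1.634e+00  a ← 7.801572 − (-3.553e-15/-1.634e+00) = 7.801572
converged: |Δa| < 1e-12 after 5 iterations
sag = a·(cosh(S/(2a)) − 1) = 7.801572·(cosh(1.278268) − 1) = 7.290316
T_max/T_min = cosh(S/(2a)) = 1.934468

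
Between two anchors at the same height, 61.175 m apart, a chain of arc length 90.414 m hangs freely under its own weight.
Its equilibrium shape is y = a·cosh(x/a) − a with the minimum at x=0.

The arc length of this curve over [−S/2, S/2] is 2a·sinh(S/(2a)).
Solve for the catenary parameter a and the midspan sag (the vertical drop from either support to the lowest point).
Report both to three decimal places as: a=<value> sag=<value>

a=19.237 sag=29.893

seed: a₀ = √(S³/(24(L−S))) = √(61.175³/(24·29.239)) = 18.062343
iter 1: u=1.693440  f(a)=+4.490e+00  f'(a)=-4.266e+00  a ← 18.062343 − (+4.490e+00/-4.266e+00) = 19.114879
iter 2: u=1.600193  f(a)=+4.224e-01  f'(a)=-3.498e+00  a ← 19.114879 − (+4.224e-01/-3.498e+00) = 19.235635
iter 3: u=1.590148  f(a)=+4.596e-03  f'(a)=-3.422e+00  a ← 19.235635 − (+4.596e-03/-3.422e+00) = 19.236977
iter 4: u=1.590037  f(a)=+5.570e-07  f'(a)=-3.422e+00  a ← 19.236977 − (+5.570e-07/-3.422e+00) = 19.236978
iter 5: u=1.590037  f(a)=+1.421e-14  f'(a)=-3.422e+00  a ← 19.236978 − (+1.421e-14/-3.422e+00) = 19.236978
converged: |Δa| < 1e-12 after 5 iterations
sag = a·(cosh(S/(2a)) − 1) = 19.236978·(cosh(1.590037) − 1) = 29.892791
T_max/T_min = cosh(S/(2a)) = 2.553923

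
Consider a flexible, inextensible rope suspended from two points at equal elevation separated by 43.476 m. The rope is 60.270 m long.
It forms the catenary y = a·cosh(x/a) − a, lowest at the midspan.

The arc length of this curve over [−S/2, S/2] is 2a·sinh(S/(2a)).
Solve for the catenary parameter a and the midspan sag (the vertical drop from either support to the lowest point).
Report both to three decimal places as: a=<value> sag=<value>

a=15.042 sag=18.639

seed: a₀ = √(S³/(24(L−S))) = √(43.476³/(24·16.794)) = 14.278799
iter 1: u=1.522397  f(a)=+2.057e+00  f'(a)=-2.945e+00  a ← 14.278799 − (+2.057e+00/-2.945e+00) = 14.977396
iter 2: u=1.451387  f(a)=+1.606e-01  f'(a)=-2.501e+00  a ← 14.977396 − (+1.606e-01/-2.501e+00) = 15.041606
iter 3: u=1.445191  f(a)=+1.162e-03  f'(a)=-2.465e+00  a ← 15.041606 − (+1.162e-03/-2.465e+00) = 15.042078
iter 4: u=1.445146  f(a)=+6.183e-08  f'(a)=-2.465e+00  a ← 15.042078 − (+6.183e-08/-2.465e+00) = 15.042078
iter 5: u=1.445146  f(a)=+7.105e-15  f'(a)=-2.465e+00  a ← 15.042078 − (+7.105e-15/-2.465e+00) = 15.042078
converged: |Δa| < 1e-12 after 5 iterations
sag = a·(cosh(S/(2a)) − 1) = 15.042078·(cosh(1.445146) − 1) = 18.638515
T_max/T_min = cosh(S/(2a)) = 2.239092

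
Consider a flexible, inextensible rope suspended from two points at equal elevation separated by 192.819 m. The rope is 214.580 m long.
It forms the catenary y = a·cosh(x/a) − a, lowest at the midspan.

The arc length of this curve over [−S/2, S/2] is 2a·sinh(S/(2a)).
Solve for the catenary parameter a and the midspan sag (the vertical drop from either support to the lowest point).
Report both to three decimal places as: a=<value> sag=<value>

seed: a₀ = √(S³/(24(L−S))) = √(192.819³/(24·21.761)) = 117.160089
iter 1: u=0.822887  f(a)=+7.488e-01  f'(a)=-3.972e-01  a ← 117.160089 − (+7.488e-01/-3.972e-01) = 119.044963
iter 2: u=0.809858  f(a)=+1.845e-02  f'(a)=-3.779e-01  a ← 119.044963 − (+1.845e-02/-3.779e-01) = 119.093792
iter 3: u=0.809526  f(a)=+1.183e-05  f'(a)=-3.774e-01  a ← 119.093792 − (+1.183e-05/-3.774e-01) = 119.093823
iter 4: u=0.809526  f(a)=+4.917e-12  f'(a)=-3.774e-01  a ← 119.093823 − (+4.917e-12/-3.774e-01) = 119.093823
converged: |Δa| < 1e-12 after 4 iterations
sag = a·(cosh(S/(2a)) − 1) = 119.093823·(cosh(0.809526) − 1) = 41.201164
T_max/T_min = cosh(S/(2a)) = 1.345956

a=119.094 sag=41.201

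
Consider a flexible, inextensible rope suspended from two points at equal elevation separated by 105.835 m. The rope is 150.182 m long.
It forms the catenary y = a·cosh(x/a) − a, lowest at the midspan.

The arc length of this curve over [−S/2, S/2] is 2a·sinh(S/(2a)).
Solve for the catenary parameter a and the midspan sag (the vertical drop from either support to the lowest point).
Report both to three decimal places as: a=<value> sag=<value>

a=35.297 sag=47.676

seed: a₀ = √(S³/(24(L−S))) = √(105.835³/(24·44.347)) = 33.373844
iter 1: u=1.585598  f(a)=+5.920e+00  f'(a)=-3.389e+00  a ← 33.373844 − (+5.920e+00/-3.389e+00) = 35.120965
iter 2: u=1.506721  f(a)=+4.967e-01  f'(a)=-2.842e+00  a ← 35.120965 − (+4.967e-01/-2.842e+00) = 35.295734
iter 3: u=1.499261  f(a)=+4.203e-03  f'(a)=-2.794e+00  a ← 35.295734 − (+4.203e-03/-2.794e+00) = 35.297238
iter 4: u=1.499197  f(a)=+3.066e-07  f'(a)=-2.794e+00  a ← 35.297238 − (+3.066e-07/-2.794e+00) = 35.297238
iter 5: u=1.499197  f(a)=+0.000e+00  f'(a)=-2.794e+00  a ← 35.297238 − (+0.000e+00/-2.794e+00) = 35.297238
converged: |Δa| < 1e-12 after 5 iterations
sag = a·(cosh(S/(2a)) − 1) = 35.297238·(cosh(1.499197) − 1) = 47.675970
T_max/T_min = cosh(S/(2a)) = 2.350700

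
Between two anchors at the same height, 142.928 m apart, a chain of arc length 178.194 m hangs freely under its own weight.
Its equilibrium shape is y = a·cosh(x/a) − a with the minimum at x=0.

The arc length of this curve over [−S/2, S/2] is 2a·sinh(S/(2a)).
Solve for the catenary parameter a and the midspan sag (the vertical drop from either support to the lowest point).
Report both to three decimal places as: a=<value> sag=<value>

seed: a₀ = √(S³/(24(L−S))) = √(142.928³/(24·35.266)) = 58.734362
iter 1: u=1.216732  f(a)=+2.704e+00  f'(a)=-1.388e+00  a ← 58.734362 − (+2.704e+00/-1.388e+00) = 60.682338
iter 2: u=1.177674  f(a)=+1.404e-01  f'(a)=-1.248e+00  a ← 60.682338 − (+1.404e-01/-1.248e+00) = 60.794850
iter 3: u=1.175494  f(a)=+4.240e-04  f'(a)=-1.240e+00  a ← 60.794850 − (+4.240e-04/-1.240e+00) = 60.795191
iter 4: u=1.175488  f(a)=+3.894e-09  f'(a)=-1.240e+00  a ← 60.795191 − (+3.894e-09/-1.240e+00) = 60.795191
iter 5: u=1.175488  f(a)=-2.842e-14  f'(a)=-1.240e+00  a ← 60.795191 − (-2.842e-14/-1.240e+00) = 60.795191
converged: |Δa| < 1e-12 after 5 iterations
sag = a·(cosh(S/(2a)) − 1) = 60.795191·(cosh(1.175488) − 1) = 47.067363
T_max/T_min = cosh(S/(2a)) = 1.774195

a=60.795 sag=47.067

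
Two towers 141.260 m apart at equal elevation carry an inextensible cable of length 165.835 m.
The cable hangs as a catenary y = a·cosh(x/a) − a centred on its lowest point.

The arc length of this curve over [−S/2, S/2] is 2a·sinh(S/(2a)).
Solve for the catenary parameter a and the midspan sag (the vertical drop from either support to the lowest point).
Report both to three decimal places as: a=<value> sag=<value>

a=70.868 sag=38.208

seed: a₀ = √(S³/(24(L−S))) = √(141.260³/(24·24.575)) = 69.131570
iter 1: u=1.021675  f(a)=+1.315e+00  f'(a)=-7.880e-01  a ← 69.131570 − (+1.315e+00/-7.880e-01) = 70.800280
iter 2: u=0.997595  f(a)=+4.912e-02  f'(a)=-7.301e-01  a ← 70.800280 − (+4.912e-02/-7.301e-01) = 70.867551
iter 3: u=0.996648  f(a)=+7.442e-05  f'(a)=-7.279e-01  a ← 70.867551 − (+7.442e-05/-7.279e-01) = 70.867654
iter 4: u=0.996647  f(a)=+1.715e-10  f'(a)=-7.279e-01  a ← 70.867654 − (+1.715e-10/-7.279e-01) = 70.867654
iter 5: u=0.996647  f(a)=+0.000e+00  f'(a)=-7.279e-01  a ← 70.867654 − (+0.000e+00/-7.279e-01) = 70.867654
converged: |Δa| < 1e-12 after 5 iterations
sag = a·(cosh(S/(2a)) − 1) = 70.867654·(cosh(0.996647) − 1) = 38.208174
T_max/T_min = cosh(S/(2a)) = 1.539148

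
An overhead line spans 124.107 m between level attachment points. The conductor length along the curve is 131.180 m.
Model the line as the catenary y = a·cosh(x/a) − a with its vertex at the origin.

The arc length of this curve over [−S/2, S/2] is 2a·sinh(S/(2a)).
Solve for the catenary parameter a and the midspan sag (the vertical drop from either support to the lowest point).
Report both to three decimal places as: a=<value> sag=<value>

seed: a₀ = √(S³/(24(L−S))) = √(124.107³/(24·7.073)) = 106.117489
iter 1: u=0.584762  f(a)=+1.219e-01  f'(a)=-1.379e-01  a ← 106.117489 − (+1.219e-01/-1.379e-01) = 107.001475
iter 2: u=0.579931  f(a)=+1.540e-03  f'(a)=-1.345e-01  a ← 107.001475 − (+1.540e-03/-1.345e-01) = 107.012930
iter 3: u=0.579869  f(a)=+2.528e-07  f'(a)=-1.344e-01  a ← 107.012930 − (+2.528e-07/-1.344e-01) = 107.012932
iter 4: u=0.579869  f(a)=+0.000e+00  f'(a)=-1.344e-01  a ← 107.012932 − (+0.000e+00/-1.344e-01) = 107.012932
converged: |Δa| < 1e-12 after 4 iterations
sag = a·(cosh(S/(2a)) − 1) = 107.012932·(cosh(0.579869) − 1) = 18.501273
T_max/T_min = cosh(S/(2a)) = 1.172888

a=107.013 sag=18.501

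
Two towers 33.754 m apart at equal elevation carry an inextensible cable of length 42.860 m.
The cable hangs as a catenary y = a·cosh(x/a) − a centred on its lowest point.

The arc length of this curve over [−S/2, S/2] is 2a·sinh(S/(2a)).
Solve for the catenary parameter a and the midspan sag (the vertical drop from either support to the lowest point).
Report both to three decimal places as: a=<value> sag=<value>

a=13.772 sag=11.702

seed: a₀ = √(S³/(24(L−S))) = √(33.754³/(24·9.106)) = 13.265341
iter 1: u=1.272263  f(a)=+7.660e-01  f'(a)=-1.608e+00  a ← 13.265341 − (+7.660e-01/-1.608e+00) = 13.741616
iter 2: u=1.228167  f(a)=+4.319e-02  f'(a)=-1.432e+00  a ← 13.741616 − (+4.319e-02/-1.432e+00) = 13.771782
iter 3: u=1.225477  f(a)=+1.554e-04  f'(a)=-1.421e+00  a ← 13.771782 − (+1.554e-04/-1.421e+00) = 13.771891
iter 4: u=1.225467  f(a)=+2.029e-09  f'(a)=-1.421e+00  a ← 13.771891 − (+2.029e-09/-1.421e+00) = 13.771891
iter 5: u=1.225467  f(a)=-1.421e-14  f'(a)=-1.421e+00  a ← 13.771891 − (-1.421e-14/-1.421e+00) = 13.771891
converged: |Δa| < 1e-12 after 5 iterations
sag = a·(cosh(S/(2a)) − 1) = 13.771891·(cosh(1.225467) − 1) = 11.701818
T_max/T_min = cosh(S/(2a)) = 1.849689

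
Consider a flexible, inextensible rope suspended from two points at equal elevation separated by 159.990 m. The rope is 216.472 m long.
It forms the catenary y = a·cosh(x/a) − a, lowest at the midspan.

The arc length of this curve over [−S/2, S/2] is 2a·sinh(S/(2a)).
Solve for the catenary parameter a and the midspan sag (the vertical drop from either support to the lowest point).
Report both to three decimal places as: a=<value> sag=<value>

a=57.666 sag=64.973

seed: a₀ = √(S³/(24(L−S))) = √(159.990³/(24·56.482)) = 54.964034
iter 1: u=1.455406  f(a)=+6.293e+00  f'(a)=-2.525e+00  a ← 54.964034 − (+6.293e+00/-2.525e+00) = 57.456386
iter 2: u=1.392273  f(a)=+4.533e-01  f'(a)=-2.173e+00  a ← 57.456386 − (+4.533e-01/-2.173e+00) = 57.665007
iter 3: u=1.387236  f(a)=+2.757e-03  f'(a)=-2.147e+00  a ← 57.665007 − (+2.757e-03/-2.147e+00) = 57.666292
iter 4: u=1.387206  f(a)=+1.033e-07  f'(a)=-2.146e+00  a ← 57.666292 − (+1.033e-07/-2.146e+00) = 57.666292
iter 5: u=1.387206  f(a)=-2.842e-14  f'(a)=-2.146e+00  a ← 57.666292 − (-2.842e-14/-2.146e+00) = 57.666292
converged: |Δa| < 1e-12 after 5 iterations
sag = a·(cosh(S/(2a)) − 1) = 57.666292·(cosh(1.387206) − 1) = 64.973151
T_max/T_min = cosh(S/(2a)) = 2.126709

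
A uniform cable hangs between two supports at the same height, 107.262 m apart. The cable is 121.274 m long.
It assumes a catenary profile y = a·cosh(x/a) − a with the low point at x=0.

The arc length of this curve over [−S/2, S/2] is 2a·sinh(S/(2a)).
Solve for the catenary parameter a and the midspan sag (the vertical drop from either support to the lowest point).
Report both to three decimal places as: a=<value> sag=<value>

seed: a₀ = √(S³/(24(L−S))) = √(107.262³/(24·14.012)) = 60.577752
iter 1: u=0.885325  f(a)=+5.595e-01  f'(a)=-4.999e-01  a ← 60.577752 − (+5.595e-01/-4.999e-01) = 61.696954
iter 2: u=0.869265  f(a)=+1.588e-02  f'(a)=-4.719e-01  a ← 61.696954 − (+1.588e-02/-4.719e-01) = 61.730610
iter 3: u=0.868791  f(a)=+1.363e-05  f'(a)=-4.711e-01  a ← 61.730610 − (+1.363e-05/-4.711e-01) = 61.730639
iter 4: u=0.868791  f(a)=+1.008e-11  f'(a)=-4.711e-01  a ← 61.730639 − (+1.008e-11/-4.711e-01) = 61.730639
converged: |Δa| < 1e-12 after 4 iterations
sag = a·(cosh(S/(2a)) − 1) = 61.730639·(cosh(0.868791) − 1) = 24.799804
T_max/T_min = cosh(S/(2a)) = 1.401742

a=61.731 sag=24.800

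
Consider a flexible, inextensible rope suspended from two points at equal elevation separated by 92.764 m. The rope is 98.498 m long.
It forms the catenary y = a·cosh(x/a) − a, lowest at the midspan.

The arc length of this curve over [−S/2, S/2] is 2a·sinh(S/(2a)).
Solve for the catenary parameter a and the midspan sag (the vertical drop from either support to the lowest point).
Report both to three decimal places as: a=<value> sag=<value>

seed: a₀ = √(S³/(24(L−S))) = √(92.764³/(24·5.734)) = 76.161368
iter 1: u=0.608996  f(a)=+1.073e-01  f'(a)=-1.562e-01  a ← 76.161368 − (+1.073e-01/-1.562e-01) = 76.847993
iter 2: u=0.603555  f(a)=+1.468e-03  f'(a)=-1.520e-01  a ← 76.847993 − (+1.468e-03/-1.520e-01) = 76.857651
iter 3: u=0.603479  f(a)=+2.834e-07  f'(a)=-1.519e-01  a ← 76.857651 − (+2.834e-07/-1.519e-01) = 76.857653
iter 4: u=0.603479  f(a)=+1.421e-14  f'(a)=-1.519e-01  a ← 76.857653 − (+1.421e-14/-1.519e-01) = 76.857653
converged: |Δa| < 1e-12 after 4 iterations
sag = a·(cosh(S/(2a)) − 1) = 76.857653·(cosh(0.603479) − 1) = 14.425220
T_max/T_min = cosh(S/(2a)) = 1.187687

a=76.858 sag=14.425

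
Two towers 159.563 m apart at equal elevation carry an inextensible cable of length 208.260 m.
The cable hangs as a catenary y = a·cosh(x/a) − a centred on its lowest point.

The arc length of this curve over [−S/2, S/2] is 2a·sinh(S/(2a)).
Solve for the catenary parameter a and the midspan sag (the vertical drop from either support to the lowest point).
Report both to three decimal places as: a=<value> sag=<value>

a=61.487 sag=59.442

seed: a₀ = √(S³/(24(L−S))) = √(159.563³/(24·48.697)) = 58.957840
iter 1: u=1.353196  f(a)=+4.658e+00  f'(a)=-1.975e+00  a ← 58.957840 − (+4.658e+00/-1.975e+00) = 61.316440
iter 2: u=1.301144  f(a)=+2.941e-01  f'(a)=-1.733e+00  a ← 61.316440 − (+2.941e-01/-1.733e+00) = 61.486177
iter 3: u=1.297552  f(a)=+1.347e-03  f'(a)=-1.717e+00  a ← 61.486177 − (+1.347e-03/-1.717e+00) = 61.486962
iter 4: u=1.297535  f(a)=+2.856e-08  f'(a)=-1.717e+00  a ← 61.486962 − (+2.856e-08/-1.717e+00) = 61.486962
iter 5: u=1.297535  f(a)=-2.842e-14  f'(a)=-1.717e+00  a ← 61.486962 − (-2.842e-14/-1.717e+00) = 61.486962
converged: |Δa| < 1e-12 after 5 iterations
sag = a·(cosh(S/(2a)) − 1) = 61.486962·(cosh(1.297535) − 1) = 59.441543
T_max/T_min = cosh(S/(2a)) = 1.966734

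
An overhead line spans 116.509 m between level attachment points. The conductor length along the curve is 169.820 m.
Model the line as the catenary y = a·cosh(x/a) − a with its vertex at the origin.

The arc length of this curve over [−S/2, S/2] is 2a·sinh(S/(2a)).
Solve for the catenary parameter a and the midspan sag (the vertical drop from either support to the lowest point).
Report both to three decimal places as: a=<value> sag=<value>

seed: a₀ = √(S³/(24(L−S))) = √(116.509³/(24·53.311)) = 35.158082
iter 1: u=1.656931  f(a)=+7.815e+00  f'(a)=-3.951e+00  a ← 35.158082 − (+7.815e+00/-3.951e+00) = 37.136015
iter 2: u=1.568679  f(a)=+7.080e-01  f'(a)=-3.265e+00  a ← 37.136015 − (+7.080e-01/-3.265e+00) = 37.352864
iter 3: u=1.559572  f(a)=+7.089e-03  f'(a)=-3.200e+00  a ← 37.352864 − (+7.089e-03/-3.200e+00) = 37.355080
iter 4: u=1.559480  f(a)=+7.265e-07  f'(a)=-3.199e+00  a ← 37.355080 − (+7.265e-07/-3.199e+00) = 37.355080
iter 5: u=1.559480  f(a)=+0.000e+00  f'(a)=-3.199e+00  a ← 37.355080 − (+0.000e+00/-3.199e+00) = 37.355080
converged: |Δa| < 1e-12 after 5 iterations
sag = a·(cosh(S/(2a)) − 1) = 37.355080·(cosh(1.559480) − 1) = 55.408653
T_max/T_min = cosh(S/(2a)) = 2.483296

a=37.355 sag=55.409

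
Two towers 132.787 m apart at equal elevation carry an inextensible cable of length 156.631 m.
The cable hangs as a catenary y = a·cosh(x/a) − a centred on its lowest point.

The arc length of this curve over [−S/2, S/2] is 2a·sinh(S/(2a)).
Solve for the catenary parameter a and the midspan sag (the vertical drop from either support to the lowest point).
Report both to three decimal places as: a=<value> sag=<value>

a=65.620 sag=36.553

seed: a₀ = √(S³/(24(L−S))) = √(132.787³/(24·23.844)) = 63.964375
iter 1: u=1.037976  f(a)=+1.318e+00  f'(a)=-8.290e-01  a ← 63.964375 − (+1.318e+00/-8.290e-01) = 65.554110
iter 2: u=1.012805  f(a)=+5.073e-02  f'(a)=-7.663e-01  a ← 65.554110 − (+5.073e-02/-7.663e-01) = 65.620313
iter 3: u=1.011783  f(a)=+8.184e-05  f'(a)=-7.638e-01  a ← 65.620313 − (+8.184e-05/-7.638e-01) = 65.620420
iter 4: u=1.011781  f(a)=+2.137e-10  f'(a)=-7.638e-01  a ← 65.620420 − (+2.137e-10/-7.638e-01) = 65.620420
iter 5: u=1.011781  f(a)=+2.842e-14  f'(a)=-7.638e-01  a ← 65.620420 − (+2.842e-14/-7.638e-01) = 65.620420
converged: |Δa| < 1e-12 after 5 iterations
sag = a·(cosh(S/(2a)) − 1) = 65.620420·(cosh(1.011781) − 1) = 36.552752
T_max/T_min = cosh(S/(2a)) = 1.557033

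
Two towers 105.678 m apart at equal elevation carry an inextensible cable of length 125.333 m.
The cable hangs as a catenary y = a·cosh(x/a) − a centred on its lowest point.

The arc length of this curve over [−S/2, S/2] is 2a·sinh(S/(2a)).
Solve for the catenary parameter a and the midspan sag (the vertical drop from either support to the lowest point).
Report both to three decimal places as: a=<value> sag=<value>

seed: a₀ = √(S³/(24(L−S))) = √(105.678³/(24·19.655)) = 50.018969
iter 1: u=1.056379  f(a)=+1.126e+00  f'(a)=-8.772e-01  a ← 50.018969 − (+1.126e+00/-8.772e-01) = 51.302961
iter 2: u=1.029941  f(a)=+4.483e-02  f'(a)=-8.086e-01  a ← 51.302961 − (+4.483e-02/-8.086e-01) = 51.358397
iter 3: u=1.028829  f(a)=+7.752e-05  f'(a)=-8.058e-01  a ← 51.358397 − (+7.752e-05/-8.058e-01) = 51.358493
iter 4: u=1.028827  f(a)=+2.328e-10  f'(a)=-8.058e-01  a ← 51.358493 − (+2.328e-10/-8.058e-01) = 51.358493
iter 5: u=1.028827  f(a)=+1.421e-14  f'(a)=-8.058e-01  a ← 51.358493 − (+1.421e-14/-8.058e-01) = 51.358493
converged: |Δa| < 1e-12 after 5 iterations
sag = a·(cosh(S/(2a)) − 1) = 51.358493·(cosh(1.028827) − 1) = 29.664868
T_max/T_min = cosh(S/(2a)) = 1.577604

a=51.358 sag=29.665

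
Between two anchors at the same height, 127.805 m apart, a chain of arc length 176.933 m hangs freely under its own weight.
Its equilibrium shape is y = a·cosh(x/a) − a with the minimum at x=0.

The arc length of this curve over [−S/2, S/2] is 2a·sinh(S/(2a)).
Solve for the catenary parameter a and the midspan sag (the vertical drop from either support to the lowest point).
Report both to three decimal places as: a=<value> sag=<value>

seed: a₀ = √(S³/(24(L−S))) = √(127.805³/(24·49.128)) = 42.077662
iter 1: u=1.518680  f(a)=+5.987e+00  f'(a)=-2.920e+00  a ← 42.077662 − (+5.987e+00/-2.920e+00) = 44.127913
iter 2: u=1.448120  f(a)=+4.654e-01  f'(a)=-2.482e+00  a ← 44.127913 − (+4.654e-01/-2.482e+00) = 44.315402
iter 3: u=1.441993  f(a)=+3.336e-03  f'(a)=-2.447e+00  a ← 44.315402 − (+3.336e-03/-2.447e+00) = 44.316766
iter 4: u=1.441949  f(a)=+1.741e-07  f'(a)=-2.446e+00  a ← 44.316766 − (+1.741e-07/-2.446e+00) = 44.316766
iter 5: u=1.441949  f(a)=+2.842e-14  f'(a)=-2.446e+00  a ← 44.316766 − (+2.842e-14/-2.446e+00) = 44.316766
converged: |Δa| < 1e-12 after 5 iterations
sag = a·(cosh(S/(2a)) − 1) = 44.316766·(cosh(1.441949) − 1) = 54.629166
T_max/T_min = cosh(S/(2a)) = 2.232697

a=44.317 sag=54.629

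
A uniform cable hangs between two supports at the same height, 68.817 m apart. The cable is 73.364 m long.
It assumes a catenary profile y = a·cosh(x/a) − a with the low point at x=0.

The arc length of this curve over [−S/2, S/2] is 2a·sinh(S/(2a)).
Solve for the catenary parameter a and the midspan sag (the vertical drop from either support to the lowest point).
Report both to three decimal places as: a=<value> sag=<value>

seed: a₀ = √(S³/(24(L−S))) = √(68.817³/(24·4.547)) = 54.648155
iter 1: u=0.629637  f(a)=+9.099e-02  f'(a)=-1.731e-01  a ← 54.648155 − (+9.099e-02/-1.731e-01) = 55.173782
iter 2: u=0.623639  f(a)=+1.329e-03  f'(a)=-1.681e-01  a ← 55.173782 − (+1.329e-03/-1.681e-01) = 55.181692
iter 3: u=0.623549  f(a)=+2.931e-07  f'(a)=-1.680e-01  a ← 55.181692 − (+2.931e-07/-1.680e-01) = 55.181694
iter 4: u=0.623549  f(a)=+1.421e-14  f'(a)=-1.680e-01  a ← 55.181694 − (+1.421e-14/-1.680e-01) = 55.181694
converged: |Δa| < 1e-12 after 4 iterations
sag = a·(cosh(S/(2a)) − 1) = 55.181694·(cosh(0.623549) − 1) = 11.079822
T_max/T_min = cosh(S/(2a)) = 1.200788

a=55.182 sag=11.080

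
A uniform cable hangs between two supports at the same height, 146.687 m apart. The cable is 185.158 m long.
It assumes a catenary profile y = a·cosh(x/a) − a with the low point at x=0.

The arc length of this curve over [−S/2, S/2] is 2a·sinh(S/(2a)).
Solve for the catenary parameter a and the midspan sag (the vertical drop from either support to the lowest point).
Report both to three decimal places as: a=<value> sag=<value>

seed: a₀ = √(S³/(24(L−S))) = √(146.687³/(24·38.471)) = 58.467575
iter 1: u=1.254430  f(a)=+3.143e+00  f'(a)=-1.535e+00  a ← 58.467575 − (+3.143e+00/-1.535e+00) = 60.514953
iter 2: u=1.211990  f(a)=+1.726e-01  f'(a)=-1.371e+00  a ← 60.514953 − (+1.726e-01/-1.371e+00) = 60.640900
iter 3: u=1.209472  f(a)=+5.878e-04  f'(a)=-1.361e+00  a ← 60.640900 − (+5.878e-04/-1.361e+00) = 60.641332
iter 4: u=1.209464  f(a)=+6.866e-09  f'(a)=-1.361e+00  a ← 60.641332 − (+6.866e-09/-1.361e+00) = 60.641332
iter 5: u=1.209464  f(a)=+0.000e+00  f'(a)=-1.361e+00  a ← 60.641332 − (+0.000e+00/-1.361e+00) = 60.641332
converged: |Δa| < 1e-12 after 5 iterations
sag = a·(cosh(S/(2a)) − 1) = 60.641332·(cosh(1.209464) − 1) = 50.030446
T_max/T_min = cosh(S/(2a)) = 1.825022

a=60.641 sag=50.030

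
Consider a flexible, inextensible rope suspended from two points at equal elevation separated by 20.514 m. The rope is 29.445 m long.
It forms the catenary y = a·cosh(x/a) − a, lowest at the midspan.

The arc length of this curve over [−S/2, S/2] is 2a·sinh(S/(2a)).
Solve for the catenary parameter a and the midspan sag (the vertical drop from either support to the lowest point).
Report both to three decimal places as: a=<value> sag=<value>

seed: a₀ = √(S³/(24(L−S))) = √(20.514³/(24·8.931)) = 6.346289
iter 1: u=1.616220  f(a)=+1.242e+00  f'(a)=-3.622e+00  a ← 6.346289 − (+1.242e+00/-3.622e+00) = 6.689134
iter 2: u=1.533382  f(a)=+1.077e-01  f'(a)=-3.018e+00  a ← 6.689134 − (+1.077e-01/-3.018e+00) = 6.724823
iter 3: u=1.525245  f(a)=+9.808e-04  f'(a)=-2.964e+00  a ← 6.724823 − (+9.808e-04/-2.964e+00) = 6.725154
iter 4: u=1.525169  f(a)=+8.296e-08  f'(a)=-2.963e+00  a ← 6.725154 − (+8.296e-08/-2.963e+00) = 6.725154
iter 5: u=1.525169  f(a)=+3.553e-15  f'(a)=-2.963e+00  a ← 6.725154 − (+3.553e-15/-2.963e+00) = 6.725154
converged: |Δa| < 1e-12 after 5 iterations
sag = a·(cosh(S/(2a)) − 1) = 6.725154·(cosh(1.525169) − 1) = 9.460633
T_max/T_min = cosh(S/(2a)) = 2.406753

a=6.725 sag=9.461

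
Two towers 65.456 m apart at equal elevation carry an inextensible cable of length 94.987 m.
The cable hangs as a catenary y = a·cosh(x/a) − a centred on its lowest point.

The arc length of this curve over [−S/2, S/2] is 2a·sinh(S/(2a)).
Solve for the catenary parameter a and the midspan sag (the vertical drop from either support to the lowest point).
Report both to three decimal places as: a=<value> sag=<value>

a=21.119 sag=30.858

seed: a₀ = √(S³/(24(L−S))) = √(65.456³/(24·29.531)) = 19.892048
iter 1: u=1.645281  f(a)=+4.264e+00  f'(a)=-3.855e+00  a ← 19.892048 − (+4.264e+00/-3.855e+00) = 20.998391
iter 2: u=1.558596  f(a)=+3.816e-01  f'(a)=-3.193e+00  a ← 20.998391 − (+3.816e-01/-3.193e+00) = 21.117914
iter 3: u=1.549774  f(a)=+3.720e-03  f'(a)=-3.131e+00  a ← 21.117914 − (+3.720e-03/-3.131e+00) = 21.119102
iter 4: u=1.549687  f(a)=+3.610e-07  f'(a)=-3.130e+00  a ← 21.119102 − (+3.610e-07/-3.130e+00) = 21.119102
iter 5: u=1.549687  f(a)=+1.421e-14  f'(a)=-3.130e+00  a ← 21.119102 − (+1.421e-14/-3.130e+00) = 21.119102
converged: |Δa| < 1e-12 after 5 iterations
sag = a·(cosh(S/(2a)) − 1) = 21.119102·(cosh(1.549687) − 1) = 30.858287
T_max/T_min = cosh(S/(2a)) = 2.461155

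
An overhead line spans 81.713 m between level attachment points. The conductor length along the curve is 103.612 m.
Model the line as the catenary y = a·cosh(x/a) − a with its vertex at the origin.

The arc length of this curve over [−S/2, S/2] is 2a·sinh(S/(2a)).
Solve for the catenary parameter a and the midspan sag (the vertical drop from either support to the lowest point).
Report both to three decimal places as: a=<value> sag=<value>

a=33.442 sag=28.220

seed: a₀ = √(S³/(24(L−S))) = √(81.713³/(24·21.899)) = 32.219513
iter 1: u=1.268067  f(a)=+1.830e+00  f'(a)=-1.591e+00  a ← 32.219513 − (+1.830e+00/-1.591e+00) = 33.369573
iter 2: u=1.224364  f(a)=+1.025e-01  f'(a)=-1.417e+00  a ← 33.369573 − (+1.025e-01/-1.417e+00) = 33.441920
iter 3: u=1.221715  f(a)=+3.642e-04  f'(a)=-1.407e+00  a ← 33.441920 − (+3.642e-04/-1.407e+00) = 33.442179
iter 4: u=1.221706  f(a)=+4.633e-09  f'(a)=-1.407e+00  a ← 33.442179 − (+4.633e-09/-1.407e+00) = 33.442179
iter 5: u=1.221706  f(a)=+2.842e-14  f'(a)=-1.407e+00  a ← 33.442179 − (+2.842e-14/-1.407e+00) = 33.442179
converged: |Δa| < 1e-12 after 5 iterations
sag = a·(cosh(S/(2a)) − 1) = 33.442179·(cosh(1.221706) − 1) = 28.220135
T_max/T_min = cosh(S/(2a)) = 1.843849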